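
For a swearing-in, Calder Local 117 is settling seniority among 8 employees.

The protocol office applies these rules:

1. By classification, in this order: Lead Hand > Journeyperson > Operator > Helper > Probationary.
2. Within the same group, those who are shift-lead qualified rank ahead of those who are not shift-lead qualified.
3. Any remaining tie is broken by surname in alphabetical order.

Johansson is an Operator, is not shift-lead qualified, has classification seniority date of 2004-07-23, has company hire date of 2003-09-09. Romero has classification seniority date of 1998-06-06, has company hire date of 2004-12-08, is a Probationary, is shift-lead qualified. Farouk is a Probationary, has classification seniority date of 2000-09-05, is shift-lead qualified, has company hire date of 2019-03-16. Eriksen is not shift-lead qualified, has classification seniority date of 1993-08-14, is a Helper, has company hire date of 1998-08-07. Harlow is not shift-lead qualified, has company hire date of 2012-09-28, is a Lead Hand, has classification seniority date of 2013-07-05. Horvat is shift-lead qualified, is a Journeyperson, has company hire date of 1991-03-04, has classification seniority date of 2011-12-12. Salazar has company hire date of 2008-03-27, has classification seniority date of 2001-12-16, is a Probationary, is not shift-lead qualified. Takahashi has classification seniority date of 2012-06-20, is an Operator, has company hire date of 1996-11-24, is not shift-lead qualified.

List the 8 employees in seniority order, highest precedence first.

By classification: Harlow (Lead Hand); then Horvat (Journeyperson); then Johansson and Takahashi (Operator); then Eriksen (Helper); then Farouk, Romero and Salazar (Probationary).
Johansson and Takahashi are each not shift-lead qualified, so the next rule applies.
Among Johansson and Takahashi, alphabetically by surname: Johansson before Takahashi.
Among Farouk, Romero and Salazar, shift-lead qualified before not shift-lead qualified: Farouk and Romero (shift-lead qualified) before Salazar (not shift-lead qualified).
Among Farouk and Romero, alphabetically by surname: Farouk before Romero.
Full order: Harlow, Horvat, Johansson, Takahashi, Eriksen, Farouk, Romero, Salazar.

Harlow, Horvat, Johansson, Takahashi, Eriksen, Farouk, Romero, Salazar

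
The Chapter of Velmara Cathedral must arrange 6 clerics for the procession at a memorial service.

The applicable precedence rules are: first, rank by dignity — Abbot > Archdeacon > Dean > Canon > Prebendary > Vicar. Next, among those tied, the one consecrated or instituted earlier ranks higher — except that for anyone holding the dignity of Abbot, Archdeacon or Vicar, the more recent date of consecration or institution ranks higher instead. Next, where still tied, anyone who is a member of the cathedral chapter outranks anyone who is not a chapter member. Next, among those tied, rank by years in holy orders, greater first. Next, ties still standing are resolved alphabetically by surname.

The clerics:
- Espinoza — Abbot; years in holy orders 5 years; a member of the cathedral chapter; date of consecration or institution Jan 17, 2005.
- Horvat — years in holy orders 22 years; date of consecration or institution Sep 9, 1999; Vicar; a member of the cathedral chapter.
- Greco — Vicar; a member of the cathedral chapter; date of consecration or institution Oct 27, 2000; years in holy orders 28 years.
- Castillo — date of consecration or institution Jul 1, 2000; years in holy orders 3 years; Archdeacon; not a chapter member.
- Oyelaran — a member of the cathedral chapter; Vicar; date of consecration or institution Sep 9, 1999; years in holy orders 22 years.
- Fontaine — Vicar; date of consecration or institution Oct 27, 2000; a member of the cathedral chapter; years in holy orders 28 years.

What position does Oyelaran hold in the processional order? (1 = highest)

6

By dignity: Espinoza (Abbot); then Castillo (Archdeacon); then Fontaine, Greco, Horvat and Oyelaran (Vicar).
Among Fontaine, Greco, Horvat and Oyelaran, by date of consecration or institution (later first) (reversed rule for this group): Fontaine and Greco (Oct 27, 2000) before Horvat and Oyelaran (Sep 9, 1999).
Fontaine and Greco are each a member of the cathedral chapter, so the next rule applies.
Fontaine and Greco both have years in holy orders 28 years, so the next rule applies.
Among Fontaine and Greco, alphabetically by surname: Fontaine before Greco.
Horvat and Oyelaran are each a member of the cathedral chapter, so the next rule applies.
Horvat and Oyelaran both have years in holy orders 22 years, so the next rule applies.
Among Horvat and Oyelaran, alphabetically by surname: Horvat before Oyelaran.
Order: Espinoza, Castillo, Fontaine, Greco, Horvat, Oyelaran. So position 6.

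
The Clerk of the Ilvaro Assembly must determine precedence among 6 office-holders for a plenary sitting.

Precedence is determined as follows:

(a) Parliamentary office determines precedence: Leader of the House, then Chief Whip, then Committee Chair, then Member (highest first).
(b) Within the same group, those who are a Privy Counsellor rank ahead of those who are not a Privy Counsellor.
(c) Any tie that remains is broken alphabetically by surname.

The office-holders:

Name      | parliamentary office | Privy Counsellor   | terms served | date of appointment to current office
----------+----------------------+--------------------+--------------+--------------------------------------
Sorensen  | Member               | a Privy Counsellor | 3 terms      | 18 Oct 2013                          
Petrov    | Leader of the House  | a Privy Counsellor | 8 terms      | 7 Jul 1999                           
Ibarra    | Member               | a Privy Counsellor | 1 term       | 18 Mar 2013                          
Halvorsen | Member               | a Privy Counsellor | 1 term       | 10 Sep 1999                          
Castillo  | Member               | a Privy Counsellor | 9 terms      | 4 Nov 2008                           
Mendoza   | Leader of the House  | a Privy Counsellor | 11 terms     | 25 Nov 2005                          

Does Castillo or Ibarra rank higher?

Castillo

By parliamentary office: Mendoza and Petrov (Leader of the House); then Castillo, Halvorsen, Ibarra and Sorensen (Member).
Mendoza and Petrov are each a Privy Counsellor, so the next rule applies.
Among Mendoza and Petrov, alphabetically by surname: Mendoza before Petrov.
Castillo, Halvorsen, Ibarra and Sorensen are each a Privy Counsellor, so the next rule applies.
Among Castillo, Halvorsen, Ibarra and Sorensen, alphabetically by surname: Castillo before Halvorsen before Ibarra before Sorensen.
So Castillo takes precedence.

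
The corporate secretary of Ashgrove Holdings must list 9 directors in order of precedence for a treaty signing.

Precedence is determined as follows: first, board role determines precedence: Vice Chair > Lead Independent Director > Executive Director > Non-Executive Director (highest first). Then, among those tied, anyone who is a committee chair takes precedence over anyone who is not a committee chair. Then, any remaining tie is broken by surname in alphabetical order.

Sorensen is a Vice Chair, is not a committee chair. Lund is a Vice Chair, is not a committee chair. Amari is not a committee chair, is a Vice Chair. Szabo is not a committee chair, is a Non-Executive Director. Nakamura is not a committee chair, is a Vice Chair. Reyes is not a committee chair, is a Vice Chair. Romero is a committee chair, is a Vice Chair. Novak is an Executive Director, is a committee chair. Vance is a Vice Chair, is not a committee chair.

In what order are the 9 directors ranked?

By board role: Romero, Amari, Lund, Nakamura, Reyes, Sorensen and Vance (Vice Chair); then Novak (Executive Director); then Szabo (Non-Executive Director).
Among Romero, Amari, Lund, Nakamura, Reyes, Sorensen and Vance, a committee chair before not a committee chair: Romero (a committee chair) before Amari, Lund, Nakamura, Reyes, Sorensen and Vance (not a committee chair).
Among Amari, Lund, Nakamura, Reyes, Sorensen and Vance, alphabetically by surname: Amari before Lund before Nakamura before Reyes before Sorensen before Vance.
Full order: Romero, Amari, Lund, Nakamura, Reyes, Sorensen, Vance, Novak, Szabo.

Romero, Amari, Lund, Nakamura, Reyes, Sorensen, Vance, Novak, Szabo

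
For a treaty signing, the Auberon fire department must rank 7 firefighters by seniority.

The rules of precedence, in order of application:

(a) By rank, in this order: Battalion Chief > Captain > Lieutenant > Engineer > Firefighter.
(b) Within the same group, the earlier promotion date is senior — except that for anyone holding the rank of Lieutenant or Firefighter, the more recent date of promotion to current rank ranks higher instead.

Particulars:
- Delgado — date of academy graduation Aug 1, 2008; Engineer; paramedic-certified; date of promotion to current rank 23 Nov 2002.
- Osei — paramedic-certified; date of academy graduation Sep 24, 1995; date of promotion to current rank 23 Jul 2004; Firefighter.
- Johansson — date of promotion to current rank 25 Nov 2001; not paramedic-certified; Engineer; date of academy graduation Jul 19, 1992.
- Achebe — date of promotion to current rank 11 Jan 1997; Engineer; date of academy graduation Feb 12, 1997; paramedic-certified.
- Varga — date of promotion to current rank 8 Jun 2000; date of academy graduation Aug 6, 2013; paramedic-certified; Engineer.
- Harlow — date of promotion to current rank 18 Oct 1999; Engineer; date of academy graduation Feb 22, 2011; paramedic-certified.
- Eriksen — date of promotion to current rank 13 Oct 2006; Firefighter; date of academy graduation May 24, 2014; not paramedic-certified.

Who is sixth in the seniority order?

Eriksen

By rank: Achebe, Harlow, Varga, Johansson and Delgado (Engineer); then Eriksen and Osei (Firefighter).
Among Achebe, Harlow, Varga, Johansson and Delgado, by date of promotion to current rank (earlier first): Achebe (11 Jan 1997) before Harlow (18 Oct 1999) before Varga (8 Jun 2000) before Johansson (25 Nov 2001) before Delgado (23 Nov 2002).
Among Eriksen and Osei, by date of promotion to current rank (later first) (reversed rule for this group): Eriksen (13 Oct 2006) before Osei (23 Jul 2004).
Order: Achebe, Harlow, Varga, Johansson, Delgado, Eriksen, Osei.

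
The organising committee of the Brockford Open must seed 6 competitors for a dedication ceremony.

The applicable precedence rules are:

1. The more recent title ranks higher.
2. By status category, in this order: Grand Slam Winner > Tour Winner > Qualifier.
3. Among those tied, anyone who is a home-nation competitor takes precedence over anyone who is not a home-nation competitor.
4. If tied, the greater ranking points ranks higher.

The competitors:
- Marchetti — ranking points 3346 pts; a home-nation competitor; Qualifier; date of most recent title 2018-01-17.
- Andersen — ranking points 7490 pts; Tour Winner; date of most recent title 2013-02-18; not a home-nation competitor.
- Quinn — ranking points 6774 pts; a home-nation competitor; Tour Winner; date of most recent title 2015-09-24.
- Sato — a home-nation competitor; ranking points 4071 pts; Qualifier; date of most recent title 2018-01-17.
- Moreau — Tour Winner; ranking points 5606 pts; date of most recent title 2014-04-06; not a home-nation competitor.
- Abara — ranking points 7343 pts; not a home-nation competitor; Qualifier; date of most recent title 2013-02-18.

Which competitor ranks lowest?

By date of most recent title (later first): Sato and Marchetti (both 2018-01-17); then Quinn (2015-09-24); then Moreau (2014-04-06); then Andersen and Abara (both 2013-02-18).
Sato and Marchetti are each Qualifier, so the next rule applies.
Sato and Marchetti are each a home-nation competitor, so the next rule applies.
Among Sato and Marchetti, by ranking points (higher first): Sato (4071 pts) before Marchetti (3346 pts).
Among Andersen and Abara, by status category: Andersen (Tour Winner) before Abara (Qualifier).
Order: Sato, Marchetti, Quinn, Moreau, Andersen, Abara.

Abara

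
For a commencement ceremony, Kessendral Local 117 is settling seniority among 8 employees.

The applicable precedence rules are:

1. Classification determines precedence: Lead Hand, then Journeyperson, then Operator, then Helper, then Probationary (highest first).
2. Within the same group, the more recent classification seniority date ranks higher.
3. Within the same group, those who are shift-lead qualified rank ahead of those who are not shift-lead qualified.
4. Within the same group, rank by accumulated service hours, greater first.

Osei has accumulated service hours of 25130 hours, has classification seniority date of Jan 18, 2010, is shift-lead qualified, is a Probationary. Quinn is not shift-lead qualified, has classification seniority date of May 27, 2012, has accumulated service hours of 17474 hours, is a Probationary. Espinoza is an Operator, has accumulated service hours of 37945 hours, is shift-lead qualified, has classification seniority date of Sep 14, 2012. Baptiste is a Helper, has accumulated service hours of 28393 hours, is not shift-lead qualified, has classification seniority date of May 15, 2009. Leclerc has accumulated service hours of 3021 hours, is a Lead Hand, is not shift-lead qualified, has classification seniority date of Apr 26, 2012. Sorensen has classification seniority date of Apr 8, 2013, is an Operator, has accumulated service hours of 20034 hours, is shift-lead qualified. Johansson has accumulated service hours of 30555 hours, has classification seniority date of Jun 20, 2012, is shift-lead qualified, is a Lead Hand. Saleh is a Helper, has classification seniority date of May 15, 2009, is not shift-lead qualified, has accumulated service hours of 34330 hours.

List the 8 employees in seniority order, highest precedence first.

By classification: Johansson and Leclerc (Lead Hand); then Sorensen and Espinoza (Operator); then Saleh and Baptiste (Helper); then Quinn and Osei (Probationary).
Among Johansson and Leclerc, by classification seniority date (later first): Johansson (Jun 20, 2012) before Leclerc (Apr 26, 2012).
Among Sorensen and Espinoza, by classification seniority date (later first): Sorensen (Apr 8, 2013) before Espinoza (Sep 14, 2012).
Saleh and Baptiste both have classification seniority date May 15, 2009, so the next rule applies.
Saleh and Baptiste are each not shift-lead qualified, so the next rule applies.
Among Saleh and Baptiste, by accumulated service hours (higher first): Saleh (34330 hours) before Baptiste (28393 hours).
Among Quinn and Osei, by classification seniority date (later first): Quinn (May 27, 2012) before Osei (Jan 18, 2010).
Full order: Johansson, Leclerc, Sorensen, Espinoza, Saleh, Baptiste, Quinn, Osei.

Johansson, Leclerc, Sorensen, Espinoza, Saleh, Baptiste, Quinn, Osei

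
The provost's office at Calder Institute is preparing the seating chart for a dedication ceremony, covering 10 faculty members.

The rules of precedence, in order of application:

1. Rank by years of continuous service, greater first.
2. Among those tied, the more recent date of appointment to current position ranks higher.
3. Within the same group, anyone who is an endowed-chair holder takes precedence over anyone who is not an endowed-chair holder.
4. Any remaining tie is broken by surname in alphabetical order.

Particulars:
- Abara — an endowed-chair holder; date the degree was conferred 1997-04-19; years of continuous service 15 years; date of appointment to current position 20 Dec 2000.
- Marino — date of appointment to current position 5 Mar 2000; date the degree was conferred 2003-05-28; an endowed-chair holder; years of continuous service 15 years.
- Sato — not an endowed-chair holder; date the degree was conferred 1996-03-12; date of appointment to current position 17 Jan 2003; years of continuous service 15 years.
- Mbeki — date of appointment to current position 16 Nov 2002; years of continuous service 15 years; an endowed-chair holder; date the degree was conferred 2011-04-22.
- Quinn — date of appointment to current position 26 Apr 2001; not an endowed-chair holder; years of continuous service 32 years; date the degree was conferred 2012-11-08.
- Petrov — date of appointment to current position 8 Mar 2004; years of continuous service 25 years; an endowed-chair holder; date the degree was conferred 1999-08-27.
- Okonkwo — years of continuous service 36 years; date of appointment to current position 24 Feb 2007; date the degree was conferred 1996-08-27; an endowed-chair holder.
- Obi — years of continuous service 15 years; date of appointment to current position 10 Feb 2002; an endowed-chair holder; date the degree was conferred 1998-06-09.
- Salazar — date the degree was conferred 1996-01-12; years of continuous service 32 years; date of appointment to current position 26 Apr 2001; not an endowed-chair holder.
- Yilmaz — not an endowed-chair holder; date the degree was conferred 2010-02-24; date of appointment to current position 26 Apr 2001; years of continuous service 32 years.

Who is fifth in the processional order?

By years of continuous service (higher first): Okonkwo (36 years); then Quinn, Salazar and Yilmaz (each 32 years); then Petrov (25 years); then Sato, Mbeki, Obi, Abara and Marino (each 15 years).
Quinn, Salazar and Yilmaz all have date of appointment to current position 26 Apr 2001, so the next rule applies.
Quinn, Salazar and Yilmaz are each not an endowed-chair holder, so the next rule applies.
Among Quinn, Salazar and Yilmaz, alphabetically by surname: Quinn before Salazar before Yilmaz.
Among Sato, Mbeki, Obi, Abara and Marino, by date of appointment to current position (later first): Sato (17 Jan 2003) before Mbeki (16 Nov 2002) before Obi (10 Feb 2002) before Abara (20 Dec 2000) before Marino (5 Mar 2000).
Order: Okonkwo, Quinn, Salazar, Yilmaz, Petrov, Sato, Mbeki, Obi, Abara, Marino.

Petrov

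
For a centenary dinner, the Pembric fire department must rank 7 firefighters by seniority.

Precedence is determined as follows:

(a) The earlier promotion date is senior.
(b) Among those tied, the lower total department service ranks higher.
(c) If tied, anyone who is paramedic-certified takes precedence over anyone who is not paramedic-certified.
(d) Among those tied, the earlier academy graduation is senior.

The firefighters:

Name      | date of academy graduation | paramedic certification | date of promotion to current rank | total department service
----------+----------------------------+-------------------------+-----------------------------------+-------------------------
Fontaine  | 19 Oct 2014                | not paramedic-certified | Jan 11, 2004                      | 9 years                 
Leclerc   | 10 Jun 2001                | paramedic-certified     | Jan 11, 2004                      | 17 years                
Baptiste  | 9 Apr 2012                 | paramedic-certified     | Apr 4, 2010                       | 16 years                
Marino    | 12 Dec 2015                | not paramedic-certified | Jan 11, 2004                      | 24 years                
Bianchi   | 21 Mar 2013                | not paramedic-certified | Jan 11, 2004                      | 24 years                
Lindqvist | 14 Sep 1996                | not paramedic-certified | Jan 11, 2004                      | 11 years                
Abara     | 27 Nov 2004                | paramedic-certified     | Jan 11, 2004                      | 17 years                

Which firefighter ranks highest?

By date of promotion to current rank (earlier first): Fontaine, Lindqvist, Leclerc, Abara, Bianchi and Marino (each Jan 11, 2004); then Baptiste (Apr 4, 2010).
Among Fontaine, Lindqvist, Leclerc, Abara, Bianchi and Marino, by total department service (lower first): Fontaine (9 years) before Lindqvist (11 years) before Leclerc and Abara (17 years) before Bianchi and Marino (24 years).
Leclerc and Abara are each paramedic-certified, so the next rule applies.
Among Leclerc and Abara, by date of academy graduation (earlier first): Leclerc (10 Jun 2001) before Abara (27 Nov 2004).
Bianchi and Marino are each not paramedic-certified, so the next rule applies.
Among Bianchi and Marino, by date of academy graduation (earlier first): Bianchi (21 Mar 2013) before Marino (12 Dec 2015).
Order: Fontaine, Lindqvist, Leclerc, Abara, Bianchi, Marino, Baptiste.

Fontaine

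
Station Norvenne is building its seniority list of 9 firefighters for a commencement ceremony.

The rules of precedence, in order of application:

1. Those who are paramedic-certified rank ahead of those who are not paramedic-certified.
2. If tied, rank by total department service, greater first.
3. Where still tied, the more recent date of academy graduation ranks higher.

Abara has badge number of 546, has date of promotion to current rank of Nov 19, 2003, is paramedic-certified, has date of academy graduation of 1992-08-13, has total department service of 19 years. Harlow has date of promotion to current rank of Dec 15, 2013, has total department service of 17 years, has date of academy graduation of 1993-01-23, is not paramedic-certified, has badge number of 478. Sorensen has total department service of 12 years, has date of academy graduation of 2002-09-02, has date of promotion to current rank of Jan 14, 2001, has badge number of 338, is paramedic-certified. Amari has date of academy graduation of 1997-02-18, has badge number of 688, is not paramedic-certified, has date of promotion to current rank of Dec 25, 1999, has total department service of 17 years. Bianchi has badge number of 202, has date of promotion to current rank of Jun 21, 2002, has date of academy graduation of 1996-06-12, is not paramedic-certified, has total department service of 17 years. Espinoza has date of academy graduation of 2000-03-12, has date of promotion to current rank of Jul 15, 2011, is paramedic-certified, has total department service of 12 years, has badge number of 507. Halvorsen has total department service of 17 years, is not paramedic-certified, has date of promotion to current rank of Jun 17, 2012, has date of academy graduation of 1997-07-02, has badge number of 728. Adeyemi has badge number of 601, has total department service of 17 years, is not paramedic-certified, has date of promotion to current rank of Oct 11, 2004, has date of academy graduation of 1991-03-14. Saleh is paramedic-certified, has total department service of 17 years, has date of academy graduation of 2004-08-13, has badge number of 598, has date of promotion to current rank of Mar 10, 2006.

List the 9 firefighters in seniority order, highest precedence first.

By the first rule: Abara, Saleh, Sorensen and Espinoza (each paramedic-certified); then Halvorsen, Amari, Bianchi, Harlow and Adeyemi (each not paramedic-certified).
Among Abara, Saleh, Sorensen and Espinoza, by total department service (higher first): Abara (19 years) before Saleh (17 years) before Sorensen and Espinoza (12 years).
Among Sorensen and Espinoza, by date of academy graduation (later first): Sorensen (2002-09-02) before Espinoza (2000-03-12).
Halvorsen, Amari, Bianchi, Harlow and Adeyemi all have total department service 17 years, so the next rule applies.
Among Halvorsen, Amari, Bianchi, Harlow and Adeyemi, by date of academy graduation (later first): Halvorsen (1997-07-02) before Amari (1997-02-18) before Bianchi (1996-06-12) before Harlow (1993-01-23) before Adeyemi (1991-03-14).
Full order: Abara, Saleh, Sorensen, Espinoza, Halvorsen, Amari, Bianchi, Harlow, Adeyemi.

Abara, Saleh, Sorensen, Espinoza, Halvorsen, Amari, Bianchi, Harlow, Adeyemi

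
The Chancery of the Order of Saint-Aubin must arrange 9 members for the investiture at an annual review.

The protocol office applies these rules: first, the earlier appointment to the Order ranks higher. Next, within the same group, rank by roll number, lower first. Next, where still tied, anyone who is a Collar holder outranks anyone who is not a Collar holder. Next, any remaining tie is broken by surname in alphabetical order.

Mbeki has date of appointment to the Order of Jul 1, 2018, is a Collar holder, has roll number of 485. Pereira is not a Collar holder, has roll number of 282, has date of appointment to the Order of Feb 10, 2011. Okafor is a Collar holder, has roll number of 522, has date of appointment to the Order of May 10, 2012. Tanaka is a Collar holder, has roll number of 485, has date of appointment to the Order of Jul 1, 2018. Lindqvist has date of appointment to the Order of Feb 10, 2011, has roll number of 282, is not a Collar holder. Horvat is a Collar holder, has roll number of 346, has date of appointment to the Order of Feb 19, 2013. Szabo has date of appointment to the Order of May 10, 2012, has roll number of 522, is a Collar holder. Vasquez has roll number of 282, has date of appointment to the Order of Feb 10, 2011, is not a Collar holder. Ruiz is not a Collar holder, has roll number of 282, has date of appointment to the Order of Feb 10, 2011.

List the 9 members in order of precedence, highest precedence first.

Lindqvist, Pereira, Ruiz, Vasquez, Okafor, Szabo, Horvat, Mbeki, Tanaka

By date of appointment to the Order (earlier first): Lindqvist, Pereira, Ruiz and Vasquez (each Feb 10, 2011); then Okafor and Szabo (both May 10, 2012); then Horvat (Feb 19, 2013); then Mbeki and Tanaka (both Jul 1, 2018).
Lindqvist, Pereira, Ruiz and Vasquez all have roll number 282, so the next rule applies.
Lindqvist, Pereira, Ruiz and Vasquez are each not a Collar holder, so the next rule applies.
Among Lindqvist, Pereira, Ruiz and Vasquez, alphabetically by surname: Lindqvist before Pereira before Ruiz before Vasquez.
Okafor and Szabo both have roll number 522, so the next rule applies.
Okafor and Szabo are each a Collar holder, so the next rule applies.
Among Okafor and Szabo, alphabetically by surname: Okafor before Szabo.
Mbeki and Tanaka both have roll number 485, so the next rule applies.
Mbeki and Tanaka are each a Collar holder, so the next rule applies.
Among Mbeki and Tanaka, alphabetically by surname: Mbeki before Tanaka.
Full order: Lindqvist, Pereira, Ruiz, Vasquez, Okafor, Szabo, Horvat, Mbeki, Tanaka.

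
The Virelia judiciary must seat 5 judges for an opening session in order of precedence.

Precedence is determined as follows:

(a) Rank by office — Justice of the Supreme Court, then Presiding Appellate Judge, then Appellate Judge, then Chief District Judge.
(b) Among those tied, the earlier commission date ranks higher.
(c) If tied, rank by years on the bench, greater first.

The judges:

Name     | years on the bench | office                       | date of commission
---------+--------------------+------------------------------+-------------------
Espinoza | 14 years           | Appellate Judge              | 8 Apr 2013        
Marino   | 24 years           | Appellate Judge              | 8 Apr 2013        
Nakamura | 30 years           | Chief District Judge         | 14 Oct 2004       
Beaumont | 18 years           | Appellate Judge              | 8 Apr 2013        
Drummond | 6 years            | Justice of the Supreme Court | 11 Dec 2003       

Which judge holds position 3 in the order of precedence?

Beaumont

By office: Drummond (Justice of the Supreme Court); then Marino, Beaumont and Espinoza (Appellate Judge); then Nakamura (Chief District Judge).
Marino, Beaumont and Espinoza all have date of commission 8 Apr 2013, so the next rule applies.
Among Marino, Beaumont and Espinoza, by years on the bench (higher first): Marino (24 years) before Beaumont (18 years) before Espinoza (14 years).
Order: Drummond, Marino, Beaumont, Espinoza, Nakamura.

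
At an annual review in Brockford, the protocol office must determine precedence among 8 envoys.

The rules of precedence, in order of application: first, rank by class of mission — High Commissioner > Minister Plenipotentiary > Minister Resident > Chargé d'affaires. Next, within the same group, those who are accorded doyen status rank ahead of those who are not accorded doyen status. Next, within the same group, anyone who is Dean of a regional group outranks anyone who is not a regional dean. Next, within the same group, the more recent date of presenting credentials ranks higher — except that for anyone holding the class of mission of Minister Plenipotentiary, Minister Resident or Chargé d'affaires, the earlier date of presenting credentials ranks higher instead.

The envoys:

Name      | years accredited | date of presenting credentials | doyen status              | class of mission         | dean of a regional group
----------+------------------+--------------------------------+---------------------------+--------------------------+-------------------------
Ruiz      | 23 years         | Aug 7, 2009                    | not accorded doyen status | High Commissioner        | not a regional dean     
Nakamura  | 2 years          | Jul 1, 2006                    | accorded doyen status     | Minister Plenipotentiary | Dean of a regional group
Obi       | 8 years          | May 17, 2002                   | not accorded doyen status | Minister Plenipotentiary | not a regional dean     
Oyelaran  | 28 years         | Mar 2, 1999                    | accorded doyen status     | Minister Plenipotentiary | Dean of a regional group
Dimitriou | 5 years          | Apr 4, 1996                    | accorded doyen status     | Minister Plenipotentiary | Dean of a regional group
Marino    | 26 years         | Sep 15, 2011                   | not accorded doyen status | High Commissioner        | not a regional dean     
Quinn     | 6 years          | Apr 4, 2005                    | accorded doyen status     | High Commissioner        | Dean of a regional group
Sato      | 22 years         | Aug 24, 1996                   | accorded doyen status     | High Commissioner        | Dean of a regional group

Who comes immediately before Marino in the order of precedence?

By class of mission: Quinn, Sato, Marino and Ruiz (High Commissioner); then Dimitriou, Oyelaran, Nakamura and Obi (Minister Plenipotentiary).
Among Quinn, Sato, Marino and Ruiz, accorded doyen status before not accorded doyen status: Quinn and Sato (accorded doyen status) before Marino and Ruiz (not accorded doyen status).
Quinn and Sato are each Dean of a regional group, so the next rule applies.
Among Quinn and Sato, by date of presenting credentials (later first): Quinn (Apr 4, 2005) before Sato (Aug 24, 1996).
Marino and Ruiz are each not a regional dean, so the next rule applies.
Among Marino and Ruiz, by date of presenting credentials (later first): Marino (Sep 15, 2011) before Ruiz (Aug 7, 2009).
Among Dimitriou, Oyelaran, Nakamura and Obi, accorded doyen status before not accorded doyen status: Dimitriou, Oyelaran and Nakamura (accorded doyen status) before Obi (not accorded doyen status).
Dimitriou, Oyelaran and Nakamura are each Dean of a regional group, so the next rule applies.
Among Dimitriou, Oyelaran and Nakamura, by date of presenting credentials (earlier first) (reversed rule for this group): Dimitriou (Apr 4, 1996) before Oyelaran (Mar 2, 1999) before Nakamura (Jul 1, 2006).
Order: Quinn, Sato, Marino, Ruiz, Dimitriou, Oyelaran, Nakamura, Obi.

Sato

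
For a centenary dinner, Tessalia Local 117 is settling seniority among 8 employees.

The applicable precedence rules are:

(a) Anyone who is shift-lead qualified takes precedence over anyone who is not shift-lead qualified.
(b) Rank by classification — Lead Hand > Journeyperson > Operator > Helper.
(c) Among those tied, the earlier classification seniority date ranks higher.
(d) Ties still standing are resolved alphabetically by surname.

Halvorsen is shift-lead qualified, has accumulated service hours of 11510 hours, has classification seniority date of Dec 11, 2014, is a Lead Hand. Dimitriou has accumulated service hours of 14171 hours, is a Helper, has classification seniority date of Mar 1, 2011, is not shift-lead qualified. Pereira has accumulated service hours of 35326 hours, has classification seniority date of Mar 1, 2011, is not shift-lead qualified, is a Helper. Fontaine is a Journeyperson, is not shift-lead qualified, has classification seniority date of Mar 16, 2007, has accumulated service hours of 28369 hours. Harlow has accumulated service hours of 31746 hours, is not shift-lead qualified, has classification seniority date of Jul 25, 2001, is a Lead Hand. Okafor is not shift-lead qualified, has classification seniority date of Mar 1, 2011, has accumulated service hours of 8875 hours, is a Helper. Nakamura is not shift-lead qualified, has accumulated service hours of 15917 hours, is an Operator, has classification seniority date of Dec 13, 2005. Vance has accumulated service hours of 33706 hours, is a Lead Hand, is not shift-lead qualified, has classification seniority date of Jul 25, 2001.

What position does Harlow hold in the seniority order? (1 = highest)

By the first rule: Halvorsen (shift-lead qualified); then Harlow, Vance, Fontaine, Nakamura, Dimitriou, Okafor and Pereira (each not shift-lead qualified).
Among Harlow, Vance, Fontaine, Nakamura, Dimitriou, Okafor and Pereira, by classification: Harlow and Vance (Lead Hand) before Fontaine (Journeyperson) before Nakamura (Operator) before Dimitriou, Okafor and Pereira (Helper).
Harlow and Vance both have classification seniority date Jul 25, 2001, so the next rule applies.
Among Harlow and Vance, alphabetically by surname: Harlow before Vance.
Dimitriou, Okafor and Pereira all have classification seniority date Mar 1, 2011, so the next rule applies.
Among Dimitriou, Okafor and Pereira, alphabetically by surname: Dimitriou before Okafor before Pereira.
Order: Halvorsen, Harlow, Vance, Fontaine, Nakamura, Dimitriou, Okafor, Pereira. So position 2.

2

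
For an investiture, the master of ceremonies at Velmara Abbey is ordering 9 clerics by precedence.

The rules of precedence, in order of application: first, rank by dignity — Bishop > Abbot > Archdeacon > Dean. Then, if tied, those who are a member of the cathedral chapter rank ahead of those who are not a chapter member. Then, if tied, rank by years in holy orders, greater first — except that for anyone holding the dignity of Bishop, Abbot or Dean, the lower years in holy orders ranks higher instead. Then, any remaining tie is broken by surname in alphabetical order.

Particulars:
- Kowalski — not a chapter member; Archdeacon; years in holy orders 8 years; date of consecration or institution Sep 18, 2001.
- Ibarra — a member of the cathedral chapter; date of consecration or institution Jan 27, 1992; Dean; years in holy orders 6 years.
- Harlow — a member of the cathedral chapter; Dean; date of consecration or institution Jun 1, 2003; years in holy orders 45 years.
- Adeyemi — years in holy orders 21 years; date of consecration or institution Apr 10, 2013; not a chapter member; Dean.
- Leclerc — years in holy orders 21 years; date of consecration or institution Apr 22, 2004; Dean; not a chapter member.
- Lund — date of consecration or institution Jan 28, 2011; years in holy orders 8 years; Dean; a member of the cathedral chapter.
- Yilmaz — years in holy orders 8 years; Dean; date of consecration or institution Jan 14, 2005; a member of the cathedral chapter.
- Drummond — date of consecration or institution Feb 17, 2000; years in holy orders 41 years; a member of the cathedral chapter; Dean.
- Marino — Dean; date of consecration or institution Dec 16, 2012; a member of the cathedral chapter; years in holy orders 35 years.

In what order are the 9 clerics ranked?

By dignity: Kowalski (Archdeacon); then Ibarra, Lund, Yilmaz, Marino, Drummond, Harlow, Adeyemi and Leclerc (Dean).
Among Ibarra, Lund, Yilmaz, Marino, Drummond, Harlow, Adeyemi and Leclerc, a member of the cathedral chapter before not a chapter member: Ibarra, Lund, Yilmaz, Marino, Drummond and Harlow (a member of the cathedral chapter) before Adeyemi and Leclerc (not a chapter member).
Among Ibarra, Lund, Yilmaz, Marino, Drummond and Harlow, by years in holy orders (lower first) (reversed rule for this group): Ibarra (6 years) before Lund and Yilmaz (8 years) before Marino (35 years) before Drummond (41 years) before Harlow (45 years).
Among Lund and Yilmaz, alphabetically by surname: Lund before Yilmaz.
Adeyemi and Leclerc both have years in holy orders 21 years, so the next rule applies.
Among Adeyemi and Leclerc, alphabetically by surname: Adeyemi before Leclerc.
Full order: Kowalski, Ibarra, Lund, Yilmaz, Marino, Drummond, Harlow, Adeyemi, Leclerc.

Kowalski, Ibarra, Lund, Yilmaz, Marino, Drummond, Harlow, Adeyemi, Leclerc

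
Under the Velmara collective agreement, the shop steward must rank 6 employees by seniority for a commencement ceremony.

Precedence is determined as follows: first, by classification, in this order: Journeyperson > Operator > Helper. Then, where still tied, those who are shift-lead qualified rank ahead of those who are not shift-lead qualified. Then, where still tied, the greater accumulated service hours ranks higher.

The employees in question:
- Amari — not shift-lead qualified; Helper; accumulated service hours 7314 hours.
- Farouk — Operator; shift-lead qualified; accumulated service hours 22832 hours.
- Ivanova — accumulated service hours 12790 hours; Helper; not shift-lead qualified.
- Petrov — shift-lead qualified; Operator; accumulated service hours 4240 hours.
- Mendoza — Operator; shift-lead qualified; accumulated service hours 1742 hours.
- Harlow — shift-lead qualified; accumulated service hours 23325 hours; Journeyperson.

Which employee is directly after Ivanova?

By classification: Harlow (Journeyperson); then Farouk, Petrov and Mendoza (Operator); then Ivanova and Amari (Helper).
Farouk, Petrov and Mendoza are each shift-lead qualified, so the next rule applies.
Among Farouk, Petrov and Mendoza, by accumulated service hours (higher first): Farouk (22832 hours) before Petrov (4240 hours) before Mendoza (1742 hours).
Ivanova and Amari are each not shift-lead qualified, so the next rule applies.
Among Ivanova and Amari, by accumulated service hours (higher first): Ivanova (12790 hours) before Amari (7314 hours).
Order: Harlow, Farouk, Petrov, Mendoza, Ivanova, Amari.

Amari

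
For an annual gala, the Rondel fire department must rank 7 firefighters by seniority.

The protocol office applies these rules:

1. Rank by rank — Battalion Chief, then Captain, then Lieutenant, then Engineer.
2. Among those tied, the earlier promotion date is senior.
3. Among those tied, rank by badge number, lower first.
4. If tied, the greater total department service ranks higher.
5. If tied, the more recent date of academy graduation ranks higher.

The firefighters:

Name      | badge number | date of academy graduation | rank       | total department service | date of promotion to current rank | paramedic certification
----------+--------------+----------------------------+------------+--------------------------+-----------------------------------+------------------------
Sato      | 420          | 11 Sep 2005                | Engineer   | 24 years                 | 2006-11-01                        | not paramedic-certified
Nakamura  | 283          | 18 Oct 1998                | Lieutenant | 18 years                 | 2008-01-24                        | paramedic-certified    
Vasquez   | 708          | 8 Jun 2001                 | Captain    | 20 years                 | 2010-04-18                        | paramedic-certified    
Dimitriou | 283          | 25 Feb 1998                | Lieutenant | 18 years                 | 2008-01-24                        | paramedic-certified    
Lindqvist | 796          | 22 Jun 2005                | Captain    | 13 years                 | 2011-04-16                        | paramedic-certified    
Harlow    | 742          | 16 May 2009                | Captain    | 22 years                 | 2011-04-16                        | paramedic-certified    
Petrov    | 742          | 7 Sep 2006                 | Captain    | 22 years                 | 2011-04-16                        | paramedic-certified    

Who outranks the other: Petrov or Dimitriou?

Petrov

By rank: Vasquez, Harlow, Petrov and Lindqvist (Captain); then Nakamura and Dimitriou (Lieutenant); then Sato (Engineer).
Among Vasquez, Harlow, Petrov and Lindqvist, by date of promotion to current rank (earlier first): Vasquez (2010-04-18) before Harlow, Petrov and Lindqvist (2011-04-16).
Among Harlow, Petrov and Lindqvist, by badge number (lower first): Harlow and Petrov (742) before Lindqvist (796).
Harlow and Petrov both have total department service 22 years, so the next rule applies.
Among Harlow and Petrov, by date of academy graduation (later first): Harlow (16 May 2009) before Petrov (7 Sep 2006).
Nakamura and Dimitriou both have date of promotion to current rank 2008-01-24, so the next rule applies.
Nakamura and Dimitriou both have badge number 283, so the next rule applies.
Nakamura and Dimitriou both have total department service 18 years, so the next rule applies.
Among Nakamura and Dimitriou, by date of academy graduation (later first): Nakamura (18 Oct 1998) before Dimitriou (25 Feb 1998).
So Petrov takes precedence.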